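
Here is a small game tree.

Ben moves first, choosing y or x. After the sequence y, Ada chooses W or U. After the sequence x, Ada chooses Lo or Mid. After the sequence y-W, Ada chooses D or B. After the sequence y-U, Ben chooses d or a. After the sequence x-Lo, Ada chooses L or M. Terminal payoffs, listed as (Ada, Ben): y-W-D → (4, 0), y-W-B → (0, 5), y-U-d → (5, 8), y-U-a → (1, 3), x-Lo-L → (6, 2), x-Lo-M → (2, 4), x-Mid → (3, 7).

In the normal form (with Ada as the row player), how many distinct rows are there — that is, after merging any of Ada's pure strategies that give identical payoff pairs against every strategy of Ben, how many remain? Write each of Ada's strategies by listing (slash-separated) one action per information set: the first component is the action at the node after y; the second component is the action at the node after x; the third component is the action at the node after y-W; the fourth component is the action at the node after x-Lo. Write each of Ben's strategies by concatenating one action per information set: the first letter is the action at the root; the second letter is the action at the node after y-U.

9

Ada has 16 pure strategies: W/Lo/D/L, W/Lo/D/M, W/Lo/B/L, W/Lo/B/M, W/Mid/D/L, W/Mid/D/M, W/Mid/B/L, W/Mid/B/M, U/Lo/D/L, U/Lo/D/M, U/Lo/B/L, U/Lo/B/M, U/Mid/D/L, U/Mid/D/M, U/Mid/B/L, U/Mid/B/M. Columns: yd, ya, xd, xa.
{W/Lo/D/L} → row (4,0) (4,0) (6,2) (6,2)
{W/Lo/D/M} → row (4,0) (4,0) (2,4) (2,4)
{W/Lo/B/L} → row (0,5) (0,5) (6,2) (6,2)
{W/Lo/B/M} → row (0,5) (0,5) (2,4) (2,4)
{W/Mid/D/L, W/Mid/D/M} → row (4,0) (4,0) (3,7) (3,7)
{W/Mid/B/L, W/Mid/B/M} → row (0,5) (0,5) (3,7) (3,7)
{U/Lo/D/L, U/Lo/B/L} → row (5,8) (1,3) (6,2) (6,2)
{U/Lo/D/M, U/Lo/B/M} → row (5,8) (1,3) (2,4) (2,4)
{U/Mid/D/L, U/Mid/D/M, U/Mid/B/L, U/Mid/B/M} → row (5,8) (1,3) (3,7) (3,7)
That's 9 distinct rows out of 16 strategies.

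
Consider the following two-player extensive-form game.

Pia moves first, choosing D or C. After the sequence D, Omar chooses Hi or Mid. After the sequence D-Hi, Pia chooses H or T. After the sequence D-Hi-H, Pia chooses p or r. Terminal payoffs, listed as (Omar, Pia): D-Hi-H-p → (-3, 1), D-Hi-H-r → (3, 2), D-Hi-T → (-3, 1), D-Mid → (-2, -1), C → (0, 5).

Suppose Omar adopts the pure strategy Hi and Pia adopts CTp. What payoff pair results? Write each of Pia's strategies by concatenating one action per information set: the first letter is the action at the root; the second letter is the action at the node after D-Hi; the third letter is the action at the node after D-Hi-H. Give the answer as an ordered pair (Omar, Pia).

Trace the play path from the root:
  Pia plays C
→ terminal payoff (0, 5).
(Omar's choice at the node after D is never reached on this path, so it doesn't affect the outcome.)

(0, 5)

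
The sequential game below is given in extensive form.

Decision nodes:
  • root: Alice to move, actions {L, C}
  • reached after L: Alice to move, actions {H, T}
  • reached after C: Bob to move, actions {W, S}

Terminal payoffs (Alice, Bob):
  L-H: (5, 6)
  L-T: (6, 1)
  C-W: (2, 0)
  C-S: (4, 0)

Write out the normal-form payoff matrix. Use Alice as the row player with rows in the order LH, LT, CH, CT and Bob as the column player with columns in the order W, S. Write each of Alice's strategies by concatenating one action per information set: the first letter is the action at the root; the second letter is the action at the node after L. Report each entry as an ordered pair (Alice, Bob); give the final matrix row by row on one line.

Row LH: W→(5,6), S→(5,6)
Row LT: W→(6,1), S→(6,1)
Row CH: W→(2,0), S→(4,0)
Row CT: W→(2,0), S→(4,0)

LH: (5,6) (5,6) | LT: (6,1) (6,1) | CH: (2,0) (4,0) | CT: (2,0) (4,0)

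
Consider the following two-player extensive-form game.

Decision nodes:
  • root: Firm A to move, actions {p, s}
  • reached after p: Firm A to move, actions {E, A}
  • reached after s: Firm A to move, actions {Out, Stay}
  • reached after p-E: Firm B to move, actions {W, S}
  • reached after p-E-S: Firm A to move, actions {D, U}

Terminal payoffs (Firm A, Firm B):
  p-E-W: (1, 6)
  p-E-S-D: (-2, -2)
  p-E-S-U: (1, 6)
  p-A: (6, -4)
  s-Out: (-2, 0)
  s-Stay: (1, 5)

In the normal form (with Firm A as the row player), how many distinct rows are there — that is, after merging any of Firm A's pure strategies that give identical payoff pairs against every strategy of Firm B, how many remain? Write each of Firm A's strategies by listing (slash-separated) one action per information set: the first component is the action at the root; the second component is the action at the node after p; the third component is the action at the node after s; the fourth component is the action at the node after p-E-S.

5

Firm A has 16 pure strategies: p/E/Out/D, p/E/Out/U, p/E/Stay/D, p/E/Stay/U, p/A/Out/D, p/A/Out/U, p/A/Stay/D, p/A/Stay/U, s/E/Out/D, s/E/Out/U, s/E/Stay/D, s/E/Stay/U, s/A/Out/D, s/A/Out/U, s/A/Stay/D, s/A/Stay/U. Columns: W, S.
{p/E/Out/D, p/E/Stay/D} → row (1,6) (-2,-2)
{p/E/Out/U, p/E/Stay/U} → row (1,6) (1,6)
{p/A/Out/D, p/A/Out/U, p/A/Stay/D, p/A/Stay/U} → row (6,-4) (6,-4)
{s/E/Out/D, s/E/Out/U, s/A/Out/D, s/A/Out/U} → row (-2,0) (-2,0)
{s/E/Stay/D, s/E/Stay/U, s/A/Stay/D, s/A/Stay/U} → row (1,5) (1,5)
That's 5 distinct rows out of 16 strategies.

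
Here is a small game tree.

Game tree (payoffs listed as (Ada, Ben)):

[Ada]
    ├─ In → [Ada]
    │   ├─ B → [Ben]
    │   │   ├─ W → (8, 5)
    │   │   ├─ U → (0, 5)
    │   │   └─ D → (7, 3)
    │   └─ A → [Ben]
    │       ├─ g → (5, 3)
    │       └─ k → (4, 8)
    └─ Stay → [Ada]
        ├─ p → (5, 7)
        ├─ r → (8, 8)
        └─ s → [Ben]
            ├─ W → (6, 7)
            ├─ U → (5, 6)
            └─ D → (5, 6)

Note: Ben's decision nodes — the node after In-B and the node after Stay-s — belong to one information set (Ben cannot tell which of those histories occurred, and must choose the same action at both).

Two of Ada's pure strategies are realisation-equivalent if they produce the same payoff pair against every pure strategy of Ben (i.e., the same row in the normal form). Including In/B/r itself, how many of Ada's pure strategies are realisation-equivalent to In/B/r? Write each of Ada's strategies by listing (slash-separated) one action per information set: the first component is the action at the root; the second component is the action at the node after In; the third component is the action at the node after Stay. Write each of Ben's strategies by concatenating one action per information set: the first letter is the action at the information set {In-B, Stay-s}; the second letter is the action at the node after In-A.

3

Row for In/B/r (columns Wg, Wk, Ug, Uk, Dg, Dk): (8,5) (8,5) (0,5) (0,5) (7,3) (7,3).
Under In/B/r, Ada's choice at the node after Stay can never be reached regardless of what Ben does, so varying those choices leaves every outcome unchanged.
Holding the reachable choices fixed and varying the unreachable one freely already gives 3 equivalent strategies.
No other strategy reproduces this row, so those 3 are the full class: In/B/p, In/B/r, In/B/s.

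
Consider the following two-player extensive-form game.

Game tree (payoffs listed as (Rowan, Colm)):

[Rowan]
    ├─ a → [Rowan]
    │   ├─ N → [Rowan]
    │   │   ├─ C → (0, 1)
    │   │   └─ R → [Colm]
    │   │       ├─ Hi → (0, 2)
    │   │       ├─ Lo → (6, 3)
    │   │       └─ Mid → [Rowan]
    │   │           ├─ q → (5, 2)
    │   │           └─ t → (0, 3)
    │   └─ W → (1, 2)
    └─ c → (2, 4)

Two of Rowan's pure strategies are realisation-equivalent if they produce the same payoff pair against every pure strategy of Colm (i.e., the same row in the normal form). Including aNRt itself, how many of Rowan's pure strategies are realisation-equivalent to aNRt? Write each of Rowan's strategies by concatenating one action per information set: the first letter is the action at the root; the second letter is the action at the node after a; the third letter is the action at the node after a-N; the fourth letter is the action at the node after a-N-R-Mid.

1

Row for aNRt (columns Hi, Lo, Mid): (0,2) (6,3) (0,3).
Every one of Rowan's information sets is on the play path for some reply by Colm when Rowan follows aNRt.
Changing the action at any of them therefore changes at least one column, so only aNRt itself gives this row.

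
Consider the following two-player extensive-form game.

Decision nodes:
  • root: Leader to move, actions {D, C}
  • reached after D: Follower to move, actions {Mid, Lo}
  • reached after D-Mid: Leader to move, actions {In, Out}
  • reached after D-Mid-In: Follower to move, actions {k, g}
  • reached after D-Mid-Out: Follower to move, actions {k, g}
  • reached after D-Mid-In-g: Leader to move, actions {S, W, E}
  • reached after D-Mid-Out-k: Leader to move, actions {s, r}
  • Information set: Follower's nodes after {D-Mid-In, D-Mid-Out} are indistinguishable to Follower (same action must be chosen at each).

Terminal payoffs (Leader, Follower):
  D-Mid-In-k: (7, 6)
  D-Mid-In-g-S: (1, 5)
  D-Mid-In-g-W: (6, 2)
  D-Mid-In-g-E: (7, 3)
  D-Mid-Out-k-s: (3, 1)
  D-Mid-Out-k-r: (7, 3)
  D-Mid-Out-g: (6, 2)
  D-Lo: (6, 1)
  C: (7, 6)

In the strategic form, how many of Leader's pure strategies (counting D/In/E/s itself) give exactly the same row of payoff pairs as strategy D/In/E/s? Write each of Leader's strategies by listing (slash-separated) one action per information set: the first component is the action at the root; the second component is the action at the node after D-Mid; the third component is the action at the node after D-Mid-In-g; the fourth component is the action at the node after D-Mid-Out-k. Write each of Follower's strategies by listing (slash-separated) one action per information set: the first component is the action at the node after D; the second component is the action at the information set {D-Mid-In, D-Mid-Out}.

Row for D/In/E/s (columns Mid/k, Mid/g, Lo/k, Lo/g): (7,6) (7,3) (6,1) (6,1).
Under D/In/E/s, Leader's choice at the node after D-Mid-Out-k can never be reached regardless of what Follower does, so varying those choices leaves every outcome unchanged.
Holding the reachable choices fixed and varying the unreachable one freely already gives 2 equivalent strategies.
No other strategy reproduces this row, so those 2 are the full class: D/In/E/s, D/In/E/r.

2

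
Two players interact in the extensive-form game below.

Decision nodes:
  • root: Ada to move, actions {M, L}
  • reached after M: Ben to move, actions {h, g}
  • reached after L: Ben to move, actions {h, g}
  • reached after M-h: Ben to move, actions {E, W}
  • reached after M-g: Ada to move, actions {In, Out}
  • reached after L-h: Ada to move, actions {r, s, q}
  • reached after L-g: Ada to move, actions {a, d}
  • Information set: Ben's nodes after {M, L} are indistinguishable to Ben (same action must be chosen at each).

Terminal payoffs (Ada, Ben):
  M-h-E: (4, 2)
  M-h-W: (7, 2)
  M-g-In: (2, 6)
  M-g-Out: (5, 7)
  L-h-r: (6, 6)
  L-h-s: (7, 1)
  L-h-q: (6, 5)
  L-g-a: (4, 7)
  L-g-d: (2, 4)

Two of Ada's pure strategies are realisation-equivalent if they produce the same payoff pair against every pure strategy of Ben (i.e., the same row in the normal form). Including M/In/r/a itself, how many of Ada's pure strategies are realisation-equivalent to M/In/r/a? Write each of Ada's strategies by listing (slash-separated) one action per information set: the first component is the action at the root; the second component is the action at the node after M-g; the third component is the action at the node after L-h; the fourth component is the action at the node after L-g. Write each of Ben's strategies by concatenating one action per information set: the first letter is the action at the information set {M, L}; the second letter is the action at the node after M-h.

6

Row for M/In/r/a (columns hE, hW, gE, gW): (4,2) (7,2) (2,6) (2,6).
Under M/In/r/a, Ada's choice at the node after L-h and at the node after L-g can never be reached regardless of what Ben does, so varying those choices leaves every outcome unchanged.
Holding the reachable choices fixed and varying the unreachable ones freely already gives 3 × 2 = 6 equivalent strategies.
No other strategy reproduces this row, so those 6 are the full class: M/In/r/a, M/In/r/d, M/In/s/a, M/In/s/d, M/In/q/a, M/In/q/d.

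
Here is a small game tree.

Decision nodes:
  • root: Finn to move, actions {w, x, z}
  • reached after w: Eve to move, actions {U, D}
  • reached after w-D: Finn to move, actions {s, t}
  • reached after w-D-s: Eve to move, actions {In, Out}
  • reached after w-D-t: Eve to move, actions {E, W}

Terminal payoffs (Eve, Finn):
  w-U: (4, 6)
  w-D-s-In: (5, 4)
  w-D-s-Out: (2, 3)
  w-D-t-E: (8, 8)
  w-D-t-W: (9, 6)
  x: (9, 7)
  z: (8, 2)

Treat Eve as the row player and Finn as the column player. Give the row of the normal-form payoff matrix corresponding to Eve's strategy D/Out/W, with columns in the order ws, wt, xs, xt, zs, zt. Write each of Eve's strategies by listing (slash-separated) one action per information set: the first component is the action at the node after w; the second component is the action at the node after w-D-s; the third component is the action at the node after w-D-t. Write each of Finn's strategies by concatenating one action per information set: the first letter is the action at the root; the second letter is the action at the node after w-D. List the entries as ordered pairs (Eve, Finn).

(2,3) (9,6) (9,7) (9,7) (8,2) (8,2)

vs ws: Finn plays w → Eve plays D at [w] → Finn plays s at [w-D] → Eve plays Out at [w-D-s] → (2, 3)
vs wt: Finn plays w → Eve plays D at [w] → Finn plays t at [w-D] → Eve plays W at [w-D-t] → (9, 6)
vs xs: Finn plays x → (9, 7)
vs xt: Finn plays x → (9, 7)
vs zs: Finn plays z → (8, 2)
vs zt: Finn plays z → (8, 2)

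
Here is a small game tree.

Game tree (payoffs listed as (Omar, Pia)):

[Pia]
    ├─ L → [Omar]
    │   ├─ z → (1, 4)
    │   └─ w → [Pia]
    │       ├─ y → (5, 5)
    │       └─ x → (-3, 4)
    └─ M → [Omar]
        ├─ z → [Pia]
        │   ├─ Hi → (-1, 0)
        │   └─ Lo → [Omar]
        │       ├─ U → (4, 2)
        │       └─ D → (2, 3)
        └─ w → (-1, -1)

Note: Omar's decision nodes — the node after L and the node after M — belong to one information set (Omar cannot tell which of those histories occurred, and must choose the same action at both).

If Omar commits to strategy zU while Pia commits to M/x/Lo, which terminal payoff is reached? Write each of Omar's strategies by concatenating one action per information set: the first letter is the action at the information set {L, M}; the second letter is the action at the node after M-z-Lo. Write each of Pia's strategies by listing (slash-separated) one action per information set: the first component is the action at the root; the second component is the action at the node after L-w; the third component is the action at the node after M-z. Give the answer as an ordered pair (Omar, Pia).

Trace the play path from the root:
  Pia plays M
  Omar plays z at [M]
  Pia plays Lo at [M-z]
  Omar plays U at [M-z-Lo]
→ terminal payoff (4, 2).
(Pia's choice at the node after L-w is never reached on this path, so it doesn't affect the outcome.)

(4, 2)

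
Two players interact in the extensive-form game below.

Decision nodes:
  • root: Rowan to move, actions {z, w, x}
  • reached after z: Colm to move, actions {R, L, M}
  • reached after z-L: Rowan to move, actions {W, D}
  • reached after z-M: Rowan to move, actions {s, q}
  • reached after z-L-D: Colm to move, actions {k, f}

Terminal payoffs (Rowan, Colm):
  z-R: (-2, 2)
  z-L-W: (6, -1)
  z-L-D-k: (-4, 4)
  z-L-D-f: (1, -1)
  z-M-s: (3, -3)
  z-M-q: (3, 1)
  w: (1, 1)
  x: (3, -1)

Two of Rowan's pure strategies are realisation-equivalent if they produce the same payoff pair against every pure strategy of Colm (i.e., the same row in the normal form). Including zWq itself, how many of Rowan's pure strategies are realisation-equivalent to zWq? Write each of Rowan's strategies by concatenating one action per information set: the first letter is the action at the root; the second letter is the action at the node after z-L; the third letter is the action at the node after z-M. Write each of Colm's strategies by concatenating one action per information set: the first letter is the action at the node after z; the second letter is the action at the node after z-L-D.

Row for zWq (columns Rk, Rf, Lk, Lf, Mk, Mf): (-2,2) (-2,2) (6,-1) (6,-1) (3,1) (3,1).
Every one of Rowan's information sets is on the play path for some reply by Colm when Rowan follows zWq.
Changing the action at any of them therefore changes at least one column, so only zWq itself gives this row.

1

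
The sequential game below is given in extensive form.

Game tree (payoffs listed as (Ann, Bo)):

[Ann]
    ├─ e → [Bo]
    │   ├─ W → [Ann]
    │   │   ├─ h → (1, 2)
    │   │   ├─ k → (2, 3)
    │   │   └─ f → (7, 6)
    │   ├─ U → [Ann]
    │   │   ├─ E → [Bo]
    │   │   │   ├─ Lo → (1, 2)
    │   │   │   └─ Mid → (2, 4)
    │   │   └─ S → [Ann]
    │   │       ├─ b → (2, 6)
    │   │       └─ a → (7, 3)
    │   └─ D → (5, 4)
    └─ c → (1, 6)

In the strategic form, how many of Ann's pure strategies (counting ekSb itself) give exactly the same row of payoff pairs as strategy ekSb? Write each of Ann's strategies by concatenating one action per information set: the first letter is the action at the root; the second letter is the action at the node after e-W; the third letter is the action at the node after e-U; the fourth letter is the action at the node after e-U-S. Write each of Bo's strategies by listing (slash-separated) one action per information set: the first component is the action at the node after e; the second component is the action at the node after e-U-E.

Row for ekSb (columns W/Lo, W/Mid, U/Lo, U/Mid, D/Lo, D/Mid): (2,3) (2,3) (2,6) (2,6) (5,4) (5,4).
Every one of Ann's information sets is on the play path for some reply by Bo when Ann follows ekSb.
Changing the action at any of them therefore changes at least one column, so only ekSb itself gives this row.

1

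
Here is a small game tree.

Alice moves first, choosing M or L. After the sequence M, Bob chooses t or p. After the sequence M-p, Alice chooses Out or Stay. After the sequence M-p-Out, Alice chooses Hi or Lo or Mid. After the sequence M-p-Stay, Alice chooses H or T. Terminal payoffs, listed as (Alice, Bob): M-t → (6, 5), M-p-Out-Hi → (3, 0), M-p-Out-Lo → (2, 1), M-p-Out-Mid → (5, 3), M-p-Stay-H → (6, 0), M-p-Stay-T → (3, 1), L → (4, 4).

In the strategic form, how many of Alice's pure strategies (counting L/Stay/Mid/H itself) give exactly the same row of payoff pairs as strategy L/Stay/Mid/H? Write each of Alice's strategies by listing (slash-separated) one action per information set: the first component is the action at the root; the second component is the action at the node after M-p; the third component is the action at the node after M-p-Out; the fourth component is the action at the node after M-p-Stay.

Row for L/Stay/Mid/H (columns t, p): (4,4) (4,4).
Under L/Stay/Mid/H, Alice's choice at the node after M-p and at the node after M-p-Out and at the node after M-p-Stay can never be reached regardless of what Bob does, so varying those choices leaves every outcome unchanged.
Holding the reachable choices fixed and varying the unreachable ones freely already gives 2 × 3 × 2 = 12 equivalent strategies.
No other strategy reproduces this row, so those 12 are the full class: L/Out/Hi/H, L/Out/Hi/T, L/Out/Lo/H, L/Out/Lo/T, L/Out/Mid/H, L/Out/Mid/T, L/Stay/Hi/H, L/Stay/Hi/T, L/Stay/Lo/H, L/Stay/Lo/T, L/Stay/Mid/H, L/Stay/Mid/T.

12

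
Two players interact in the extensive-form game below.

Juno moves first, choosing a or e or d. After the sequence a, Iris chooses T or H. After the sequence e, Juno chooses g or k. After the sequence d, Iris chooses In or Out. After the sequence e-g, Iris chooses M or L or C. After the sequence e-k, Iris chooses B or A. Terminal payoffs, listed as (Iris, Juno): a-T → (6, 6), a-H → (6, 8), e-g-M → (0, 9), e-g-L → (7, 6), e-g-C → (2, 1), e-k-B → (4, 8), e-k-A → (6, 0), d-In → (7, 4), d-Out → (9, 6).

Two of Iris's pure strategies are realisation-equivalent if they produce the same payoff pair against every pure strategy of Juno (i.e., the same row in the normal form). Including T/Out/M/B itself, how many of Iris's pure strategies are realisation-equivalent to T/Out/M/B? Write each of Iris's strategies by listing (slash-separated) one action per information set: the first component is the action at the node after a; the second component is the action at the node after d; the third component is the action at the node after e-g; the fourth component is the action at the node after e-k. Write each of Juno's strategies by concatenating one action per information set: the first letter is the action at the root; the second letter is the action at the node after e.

1

Row for T/Out/M/B (columns ag, ak, eg, ek, dg, dk): (6,6) (6,6) (0,9) (4,8) (9,6) (9,6).
Every one of Iris's information sets is on the play path for some reply by Juno when Iris follows T/Out/M/B.
Changing the action at any of them therefore changes at least one column, so only T/Out/M/B itself gives this row.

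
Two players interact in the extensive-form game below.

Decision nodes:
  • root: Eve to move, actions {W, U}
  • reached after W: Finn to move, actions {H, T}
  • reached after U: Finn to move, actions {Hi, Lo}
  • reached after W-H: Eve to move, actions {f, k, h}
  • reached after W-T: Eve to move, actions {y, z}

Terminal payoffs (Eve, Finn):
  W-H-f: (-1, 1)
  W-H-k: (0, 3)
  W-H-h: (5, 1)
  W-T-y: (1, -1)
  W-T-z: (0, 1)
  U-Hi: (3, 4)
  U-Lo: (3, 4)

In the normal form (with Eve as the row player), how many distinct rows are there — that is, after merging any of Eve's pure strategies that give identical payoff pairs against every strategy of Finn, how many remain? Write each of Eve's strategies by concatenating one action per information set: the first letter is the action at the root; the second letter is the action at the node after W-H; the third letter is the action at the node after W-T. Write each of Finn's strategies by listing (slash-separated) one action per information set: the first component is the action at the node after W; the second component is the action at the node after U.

7

Eve has 12 pure strategies: Wfy, Wfz, Wky, Wkz, Why, Whz, Ufy, Ufz, Uky, Ukz, Uhy, Uhz. Columns: H/Hi, H/Lo, T/Hi, T/Lo.
{Wfy} → row (-1,1) (-1,1) (1,-1) (1,-1)
{Wfz} → row (-1,1) (-1,1) (0,1) (0,1)
{Wky} → row (0,3) (0,3) (1,-1) (1,-1)
{Wkz} → row (0,3) (0,3) (0,1) (0,1)
{Why} → row (5,1) (5,1) (1,-1) (1,-1)
{Whz} → row (5,1) (5,1) (0,1) (0,1)
{Ufy, Ufz, Uky, Ukz, Uhy, Uhz} → row (3,4) (3,4) (3,4) (3,4)
That's 7 distinct rows out of 12 strategies.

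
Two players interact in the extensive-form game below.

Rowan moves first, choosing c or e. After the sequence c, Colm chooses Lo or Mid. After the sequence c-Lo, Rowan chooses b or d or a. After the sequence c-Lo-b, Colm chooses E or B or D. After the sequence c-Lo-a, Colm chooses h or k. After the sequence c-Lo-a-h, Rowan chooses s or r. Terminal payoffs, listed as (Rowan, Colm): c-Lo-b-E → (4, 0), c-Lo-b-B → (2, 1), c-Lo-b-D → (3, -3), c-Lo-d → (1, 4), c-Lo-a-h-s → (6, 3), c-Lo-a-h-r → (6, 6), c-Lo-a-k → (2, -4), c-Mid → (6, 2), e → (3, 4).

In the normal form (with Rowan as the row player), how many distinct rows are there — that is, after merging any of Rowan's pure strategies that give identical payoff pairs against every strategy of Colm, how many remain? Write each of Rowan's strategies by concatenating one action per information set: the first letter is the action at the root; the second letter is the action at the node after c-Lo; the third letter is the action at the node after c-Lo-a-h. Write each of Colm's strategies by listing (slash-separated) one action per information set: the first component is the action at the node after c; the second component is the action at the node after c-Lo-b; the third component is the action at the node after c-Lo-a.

Rowan has 12 pure strategies: cbs, cbr, cds, cdr, cas, car, ebs, ebr, eds, edr, eas, ear. Columns: Lo/E/h, Lo/E/k, Lo/B/h, Lo/B/k, Lo/D/h, Lo/D/k, Mid/E/h, Mid/E/k, Mid/B/h, Mid/B/k, Mid/D/h, Mid/D/k.
{cbs, cbr} → row (4,0) (4,0) (2,1) (2,1) (3,-3) (3,-3) (6,2) (6,2) (6,2) (6,2) (6,2) (6,2)
{cds, cdr} → row (1,4) (1,4) (1,4) (1,4) (1,4) (1,4) (6,2) (6,2) (6,2) (6,2) (6,2) (6,2)
{cas} → row (6,3) (2,-4) (6,3) (2,-4) (6,3) (2,-4) (6,2) (6,2) (6,2) (6,2) (6,2) (6,2)
{car} → row (6,6) (2,-4) (6,6) (2,-4) (6,6) (2,-4) (6,2) (6,2) (6,2) (6,2) (6,2) (6,2)
{ebs, ebr, eds, edr, eas, ear} → row (3,4) (3,4) (3,4) (3,4) (3,4) (3,4) (3,4) (3,4) (3,4) (3,4) (3,4) (3,4)
That's 5 distinct rows out of 12 strategies.

5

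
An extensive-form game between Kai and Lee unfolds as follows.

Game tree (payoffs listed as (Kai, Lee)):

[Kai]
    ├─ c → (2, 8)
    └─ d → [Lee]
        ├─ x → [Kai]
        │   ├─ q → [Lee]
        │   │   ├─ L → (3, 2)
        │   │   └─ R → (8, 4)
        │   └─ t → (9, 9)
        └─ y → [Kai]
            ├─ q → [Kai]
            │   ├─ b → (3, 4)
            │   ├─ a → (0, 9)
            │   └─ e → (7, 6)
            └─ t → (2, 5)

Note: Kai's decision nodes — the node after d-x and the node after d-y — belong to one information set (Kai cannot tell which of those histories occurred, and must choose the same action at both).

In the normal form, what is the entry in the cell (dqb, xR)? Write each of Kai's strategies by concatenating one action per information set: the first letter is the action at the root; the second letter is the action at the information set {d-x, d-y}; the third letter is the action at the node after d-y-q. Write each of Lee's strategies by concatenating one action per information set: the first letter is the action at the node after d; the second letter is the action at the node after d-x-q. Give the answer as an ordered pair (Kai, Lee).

(8, 4)

Trace the play path from the root:
  Kai plays d
  Lee plays x at [d]
  Kai plays q at [d-x]
  Lee plays R at [d-x-q]
→ terminal payoff (8, 4).
(Kai's choice at the node after d-y-q is never reached on this path, so it doesn't affect the outcome.)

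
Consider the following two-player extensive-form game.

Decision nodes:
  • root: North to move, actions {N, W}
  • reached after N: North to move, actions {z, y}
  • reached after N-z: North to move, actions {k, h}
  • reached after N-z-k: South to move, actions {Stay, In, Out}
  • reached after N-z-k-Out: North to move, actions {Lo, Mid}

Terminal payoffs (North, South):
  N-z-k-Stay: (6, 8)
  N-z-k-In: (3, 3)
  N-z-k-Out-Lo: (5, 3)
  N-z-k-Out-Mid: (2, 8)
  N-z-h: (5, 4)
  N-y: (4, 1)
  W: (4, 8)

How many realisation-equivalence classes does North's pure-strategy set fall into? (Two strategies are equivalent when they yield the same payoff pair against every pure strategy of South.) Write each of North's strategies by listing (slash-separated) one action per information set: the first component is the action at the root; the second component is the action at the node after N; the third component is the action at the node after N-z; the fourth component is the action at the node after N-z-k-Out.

North has 16 pure strategies: N/z/k/Lo, N/z/k/Mid, N/z/h/Lo, N/z/h/Mid, N/y/k/Lo, N/y/k/Mid, N/y/h/Lo, N/y/h/Mid, W/z/k/Lo, W/z/k/Mid, W/z/h/Lo, W/z/h/Mid, W/y/k/Lo, W/y/k/Mid, W/y/h/Lo, W/y/h/Mid. Columns: Stay, In, Out.
{N/z/k/Lo} → row (6,8) (3,3) (5,3)
{N/z/k/Mid} → row (6,8) (3,3) (2,8)
{N/z/h/Lo, N/z/h/Mid} → row (5,4) (5,4) (5,4)
{N/y/k/Lo, N/y/k/Mid, N/y/h/Lo, N/y/h/Mid} → row (4,1) (4,1) (4,1)
{W/z/k/Lo, W/z/k/Mid, W/z/h/Lo, W/z/h/Mid, W/y/k/Lo, W/y/k/Mid, W/y/h/Lo, W/y/h/Mid} → row (4,8) (4,8) (4,8)
That's 5 distinct rows out of 16 strategies.

5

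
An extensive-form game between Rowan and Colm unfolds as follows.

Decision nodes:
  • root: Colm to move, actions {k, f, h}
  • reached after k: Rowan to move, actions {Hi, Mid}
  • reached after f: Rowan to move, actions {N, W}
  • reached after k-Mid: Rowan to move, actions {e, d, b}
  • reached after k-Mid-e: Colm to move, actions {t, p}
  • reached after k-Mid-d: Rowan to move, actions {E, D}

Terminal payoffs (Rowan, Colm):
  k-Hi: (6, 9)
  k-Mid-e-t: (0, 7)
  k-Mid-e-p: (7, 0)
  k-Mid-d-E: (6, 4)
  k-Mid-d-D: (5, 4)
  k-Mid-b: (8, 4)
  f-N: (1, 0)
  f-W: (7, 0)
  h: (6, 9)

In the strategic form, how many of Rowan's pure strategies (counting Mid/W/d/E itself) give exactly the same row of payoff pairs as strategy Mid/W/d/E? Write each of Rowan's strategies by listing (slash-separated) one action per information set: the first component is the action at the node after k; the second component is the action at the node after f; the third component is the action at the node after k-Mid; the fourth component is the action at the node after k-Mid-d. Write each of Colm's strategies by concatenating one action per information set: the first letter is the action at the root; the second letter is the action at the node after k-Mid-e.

Row for Mid/W/d/E (columns kt, kp, ft, fp, ht, hp): (6,4) (6,4) (7,0) (7,0) (6,9) (6,9).
Every one of Rowan's information sets is on the play path for some reply by Colm when Rowan follows Mid/W/d/E.
Changing the action at any of them therefore changes at least one column, so only Mid/W/d/E itself gives this row.

1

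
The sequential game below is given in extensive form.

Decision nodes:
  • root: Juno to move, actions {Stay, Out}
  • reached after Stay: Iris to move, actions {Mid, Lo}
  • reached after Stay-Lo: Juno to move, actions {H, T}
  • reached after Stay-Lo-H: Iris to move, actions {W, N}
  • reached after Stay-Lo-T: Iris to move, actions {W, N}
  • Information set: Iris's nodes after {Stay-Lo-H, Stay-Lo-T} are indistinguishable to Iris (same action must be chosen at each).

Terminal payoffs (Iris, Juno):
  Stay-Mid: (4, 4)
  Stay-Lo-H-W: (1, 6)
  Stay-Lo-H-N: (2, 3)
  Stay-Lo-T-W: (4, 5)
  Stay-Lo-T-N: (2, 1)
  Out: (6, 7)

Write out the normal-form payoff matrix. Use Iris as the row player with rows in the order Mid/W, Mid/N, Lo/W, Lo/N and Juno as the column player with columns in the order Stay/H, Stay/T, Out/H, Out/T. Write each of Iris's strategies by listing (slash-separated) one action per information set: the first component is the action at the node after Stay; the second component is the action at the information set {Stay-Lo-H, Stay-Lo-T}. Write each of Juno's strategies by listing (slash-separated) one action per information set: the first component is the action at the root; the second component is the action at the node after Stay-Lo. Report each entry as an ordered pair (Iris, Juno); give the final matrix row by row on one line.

Mid/W: (4,4) (4,4) (6,7) (6,7) | Mid/N: (4,4) (4,4) (6,7) (6,7) | Lo/W: (1,6) (4,5) (6,7) (6,7) | Lo/N: (2,3) (2,1) (6,7) (6,7)

Row Mid/W: Stay/H→(4,4), Stay/T→(4,4), Out/H→(6,7), Out/T→(6,7)
Row Mid/N: Stay/H→(4,4), Stay/T→(4,4), Out/H→(6,7), Out/T→(6,7)
Row Lo/W: Stay/H→(1,6), Stay/T→(4,5), Out/H→(6,7), Out/T→(6,7)
Row Lo/N: Stay/H→(2,3), Stay/T→(2,1), Out/H→(6,7), Out/T→(6,7)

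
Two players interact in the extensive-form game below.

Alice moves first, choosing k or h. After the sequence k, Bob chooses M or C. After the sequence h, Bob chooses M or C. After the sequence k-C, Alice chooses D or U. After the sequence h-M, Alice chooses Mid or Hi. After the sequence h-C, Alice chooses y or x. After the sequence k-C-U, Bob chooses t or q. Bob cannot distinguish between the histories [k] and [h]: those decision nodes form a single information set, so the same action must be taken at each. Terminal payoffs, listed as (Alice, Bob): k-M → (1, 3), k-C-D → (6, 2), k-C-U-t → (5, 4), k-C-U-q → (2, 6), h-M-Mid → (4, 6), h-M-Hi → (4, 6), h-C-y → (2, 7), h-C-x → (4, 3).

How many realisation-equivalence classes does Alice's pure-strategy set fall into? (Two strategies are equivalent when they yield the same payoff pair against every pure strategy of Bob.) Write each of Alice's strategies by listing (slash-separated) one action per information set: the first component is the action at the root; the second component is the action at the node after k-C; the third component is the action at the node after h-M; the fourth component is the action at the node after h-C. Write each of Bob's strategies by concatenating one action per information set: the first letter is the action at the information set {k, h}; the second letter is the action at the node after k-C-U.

4

Alice has 16 pure strategies: k/D/Mid/y, k/D/Mid/x, k/D/Hi/y, k/D/Hi/x, k/U/Mid/y, k/U/Mid/x, k/U/Hi/y, k/U/Hi/x, h/D/Mid/y, h/D/Mid/x, h/D/Hi/y, h/D/Hi/x, h/U/Mid/y, h/U/Mid/x, h/U/Hi/y, h/U/Hi/x. Columns: Mt, Mq, Ct, Cq.
{k/D/Mid/y, k/D/Mid/x, k/D/Hi/y, k/D/Hi/x} → row (1,3) (1,3) (6,2) (6,2)
{k/U/Mid/y, k/U/Mid/x, k/U/Hi/y, k/U/Hi/x} → row (1,3) (1,3) (5,4) (2,6)
{h/D/Mid/y, h/D/Hi/y, h/U/Mid/y, h/U/Hi/y} → row (4,6) (4,6) (2,7) (2,7)
{h/D/Mid/x, h/D/Hi/x, h/U/Mid/x, h/U/Hi/x} → row (4,6) (4,6) (4,3) (4,3)
That's 4 distinct rows out of 16 strategies.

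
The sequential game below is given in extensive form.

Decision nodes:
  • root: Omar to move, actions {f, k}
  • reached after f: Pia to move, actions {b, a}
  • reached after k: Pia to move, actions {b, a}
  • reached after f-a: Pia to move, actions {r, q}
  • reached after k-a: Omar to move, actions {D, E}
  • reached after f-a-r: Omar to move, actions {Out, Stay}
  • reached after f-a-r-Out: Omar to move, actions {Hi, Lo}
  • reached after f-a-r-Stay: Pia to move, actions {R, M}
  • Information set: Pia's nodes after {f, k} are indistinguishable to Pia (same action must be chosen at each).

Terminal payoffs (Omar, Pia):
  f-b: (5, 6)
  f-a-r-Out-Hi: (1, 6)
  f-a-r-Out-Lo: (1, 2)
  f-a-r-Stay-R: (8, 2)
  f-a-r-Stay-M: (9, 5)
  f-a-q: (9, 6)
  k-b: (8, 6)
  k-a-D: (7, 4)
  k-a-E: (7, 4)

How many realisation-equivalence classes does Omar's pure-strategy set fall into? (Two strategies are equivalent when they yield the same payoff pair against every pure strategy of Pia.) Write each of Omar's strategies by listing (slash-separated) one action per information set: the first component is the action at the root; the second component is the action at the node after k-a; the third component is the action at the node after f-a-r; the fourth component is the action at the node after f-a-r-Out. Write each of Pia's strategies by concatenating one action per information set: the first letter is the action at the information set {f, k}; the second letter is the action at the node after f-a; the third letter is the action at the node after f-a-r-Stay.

Omar has 16 pure strategies: f/D/Out/Hi, f/D/Out/Lo, f/D/Stay/Hi, f/D/Stay/Lo, f/E/Out/Hi, f/E/Out/Lo, f/E/Stay/Hi, f/E/Stay/Lo, k/D/Out/Hi, k/D/Out/Lo, k/D/Stay/Hi, k/D/Stay/Lo, k/E/Out/Hi, k/E/Out/Lo, k/E/Stay/Hi, k/E/Stay/Lo. Columns: brR, brM, bqR, bqM, arR, arM, aqR, aqM.
{f/D/Out/Hi, f/E/Out/Hi} → row (5,6) (5,6) (5,6) (5,6) (1,6) (1,6) (9,6) (9,6)
{f/D/Out/Lo, f/E/Out/Lo} → row (5,6) (5,6) (5,6) (5,6) (1,2) (1,2) (9,6) (9,6)
{f/D/Stay/Hi, f/D/Stay/Lo, f/E/Stay/Hi, f/E/Stay/Lo} → row (5,6) (5,6) (5,6) (5,6) (8,2) (9,5) (9,6) (9,6)
{k/D/Out/Hi, k/D/Out/Lo, k/D/Stay/Hi, k/D/Stay/Lo, k/E/Out/Hi, k/E/Out/Lo, k/E/Stay/Hi, k/E/Stay/Lo} → row (8,6) (8,6) (8,6) (8,6) (7,4) (7,4) (7,4) (7,4)
That's 4 distinct rows out of 16 strategies.

4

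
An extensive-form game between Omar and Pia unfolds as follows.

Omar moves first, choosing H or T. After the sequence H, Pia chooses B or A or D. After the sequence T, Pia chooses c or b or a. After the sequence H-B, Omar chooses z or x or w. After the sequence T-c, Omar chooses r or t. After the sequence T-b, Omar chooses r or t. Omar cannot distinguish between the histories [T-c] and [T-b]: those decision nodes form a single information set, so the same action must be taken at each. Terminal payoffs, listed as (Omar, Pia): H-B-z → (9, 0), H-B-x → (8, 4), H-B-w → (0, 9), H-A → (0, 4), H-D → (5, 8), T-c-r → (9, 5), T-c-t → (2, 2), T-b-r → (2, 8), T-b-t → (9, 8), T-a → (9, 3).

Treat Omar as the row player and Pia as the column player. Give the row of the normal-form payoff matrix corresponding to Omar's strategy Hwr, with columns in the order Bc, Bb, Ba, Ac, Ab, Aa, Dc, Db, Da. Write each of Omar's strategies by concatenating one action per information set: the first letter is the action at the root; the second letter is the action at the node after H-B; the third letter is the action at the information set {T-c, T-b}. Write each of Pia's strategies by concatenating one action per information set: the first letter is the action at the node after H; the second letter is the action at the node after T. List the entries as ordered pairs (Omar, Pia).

(0,9) (0,9) (0,9) (0,4) (0,4) (0,4) (5,8) (5,8) (5,8)

vs Bc: Omar plays H → Pia plays B at [H] → Omar plays w at [H-B] → (0, 9)
vs Bb: Omar plays H → Pia plays B at [H] → Omar plays w at [H-B] → (0, 9)
vs Ba: Omar plays H → Pia plays B at [H] → Omar plays w at [H-B] → (0, 9)
vs Ac: Omar plays H → Pia plays A at [H] → (0, 4)
vs Ab: Omar plays H → Pia plays A at [H] → (0, 4)
vs Aa: Omar plays H → Pia plays A at [H] → (0, 4)
vs Dc: Omar plays H → Pia plays D at [H] → (5, 8)
vs Db: Omar plays H → Pia plays D at [H] → (5, 8)
vs Da: Omar plays H → Pia plays D at [H] → (5, 8)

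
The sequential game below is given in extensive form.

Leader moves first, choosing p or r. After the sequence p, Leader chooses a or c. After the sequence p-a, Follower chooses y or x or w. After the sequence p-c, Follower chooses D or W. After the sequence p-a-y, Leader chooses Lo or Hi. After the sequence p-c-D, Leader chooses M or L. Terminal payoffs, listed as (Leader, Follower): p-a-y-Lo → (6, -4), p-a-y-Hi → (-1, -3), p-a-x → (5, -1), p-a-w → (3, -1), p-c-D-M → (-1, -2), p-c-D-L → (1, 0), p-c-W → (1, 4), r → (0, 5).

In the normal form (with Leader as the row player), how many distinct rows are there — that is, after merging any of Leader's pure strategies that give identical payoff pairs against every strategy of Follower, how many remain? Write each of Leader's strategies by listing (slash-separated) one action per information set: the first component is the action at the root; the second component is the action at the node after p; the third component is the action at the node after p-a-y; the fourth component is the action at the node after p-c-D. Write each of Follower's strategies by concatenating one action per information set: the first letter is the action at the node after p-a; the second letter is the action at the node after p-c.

Leader has 16 pure strategies: p/a/Lo/M, p/a/Lo/L, p/a/Hi/M, p/a/Hi/L, p/c/Lo/M, p/c/Lo/L, p/c/Hi/M, p/c/Hi/L, r/a/Lo/M, r/a/Lo/L, r/a/Hi/M, r/a/Hi/L, r/c/Lo/M, r/c/Lo/L, r/c/Hi/M, r/c/Hi/L. Columns: yD, yW, xD, xW, wD, wW.
{p/a/Lo/M, p/a/Lo/L} → row (6,-4) (6,-4) (5,-1) (5,-1) (3,-1) (3,-1)
{p/a/Hi/M, p/a/Hi/L} → row (-1,-3) (-1,-3) (5,-1) (5,-1) (3,-1) (3,-1)
{p/c/Lo/M, p/c/Hi/M} → row (-1,-2) (1,4) (-1,-2) (1,4) (-1,-2) (1,4)
{p/c/Lo/L, p/c/Hi/L} → row (1,0) (1,4) (1,0) (1,4) (1,0) (1,4)
{r/a/Lo/M, r/a/Lo/L, r/a/Hi/M, r/a/Hi/L, r/c/Lo/M, r/c/Lo/L, r/c/Hi/M, r/c/Hi/L} → row (0,5) (0,5) (0,5) (0,5) (0,5) (0,5)
That's 5 distinct rows out of 16 strategies.

5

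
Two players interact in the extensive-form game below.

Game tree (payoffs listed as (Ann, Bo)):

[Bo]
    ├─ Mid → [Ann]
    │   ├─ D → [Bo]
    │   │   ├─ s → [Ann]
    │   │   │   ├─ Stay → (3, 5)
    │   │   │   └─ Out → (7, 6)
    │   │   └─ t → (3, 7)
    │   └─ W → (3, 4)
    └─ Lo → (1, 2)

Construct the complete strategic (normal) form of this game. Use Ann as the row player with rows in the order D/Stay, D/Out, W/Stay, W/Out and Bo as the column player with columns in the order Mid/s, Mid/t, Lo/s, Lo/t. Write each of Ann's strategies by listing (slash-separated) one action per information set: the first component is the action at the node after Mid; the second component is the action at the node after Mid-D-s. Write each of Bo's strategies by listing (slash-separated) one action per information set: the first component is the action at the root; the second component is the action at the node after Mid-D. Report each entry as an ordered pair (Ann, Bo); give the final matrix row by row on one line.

          Mid/s    Mid/t     Lo/s     Lo/t
D/Stay    (3,5)    (3,7)    (1,2)    (1,2)
 D/Out    (7,6)    (3,7)    (1,2)    (1,2)
W/Stay    (3,4)    (3,4)    (1,2)    (1,2)
 W/Out    (3,4)    (3,4)    (1,2)    (1,2)

D/Stay: (3,5) (3,7) (1,2) (1,2) | D/Out: (7,6) (3,7) (1,2) (1,2) | W/Stay: (3,4) (3,4) (1,2) (1,2) | W/Out: (3,4) (3,4) (1,2) (1,2)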